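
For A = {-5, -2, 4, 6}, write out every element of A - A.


A - A = {a - a' : a, a' ∈ A}.
Compute a - a' for each ordered pair (a, a'):
a = -5: -5--5=0, -5--2=-3, -5-4=-9, -5-6=-11
a = -2: -2--5=3, -2--2=0, -2-4=-6, -2-6=-8
a = 4: 4--5=9, 4--2=6, 4-4=0, 4-6=-2
a = 6: 6--5=11, 6--2=8, 6-4=2, 6-6=0
Collecting distinct values (and noting 0 appears from a-a):
A - A = {-11, -9, -8, -6, -3, -2, 0, 2, 3, 6, 8, 9, 11}
|A - A| = 13

A - A = {-11, -9, -8, -6, -3, -2, 0, 2, 3, 6, 8, 9, 11}


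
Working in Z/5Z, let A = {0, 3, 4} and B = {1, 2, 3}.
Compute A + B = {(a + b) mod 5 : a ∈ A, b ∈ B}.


Work in Z/5Z: reduce every sum a + b modulo 5.
Enumerate all 9 pairs:
a = 0: 0+1=1, 0+2=2, 0+3=3
a = 3: 3+1=4, 3+2=0, 3+3=1
a = 4: 4+1=0, 4+2=1, 4+3=2
Distinct residues collected: {0, 1, 2, 3, 4}
|A + B| = 5 (out of 5 total residues).

A + B = {0, 1, 2, 3, 4}


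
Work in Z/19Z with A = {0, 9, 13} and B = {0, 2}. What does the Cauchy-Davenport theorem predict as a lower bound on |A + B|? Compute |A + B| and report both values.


Cauchy-Davenport: |A + B| ≥ min(p, |A| + |B| - 1) for A, B nonempty in Z/pZ.
|A| = 3, |B| = 2, p = 19.
CD lower bound = min(19, 3 + 2 - 1) = min(19, 4) = 4.
Compute A + B mod 19 directly:
a = 0: 0+0=0, 0+2=2
a = 9: 9+0=9, 9+2=11
a = 13: 13+0=13, 13+2=15
A + B = {0, 2, 9, 11, 13, 15}, so |A + B| = 6.
Verify: 6 ≥ 4? Yes ✓.

CD lower bound = 4, actual |A + B| = 6.


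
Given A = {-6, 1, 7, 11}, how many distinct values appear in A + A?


A + A = {a + a' : a, a' ∈ A}; |A| = 4.
General bounds: 2|A| - 1 ≤ |A + A| ≤ |A|(|A|+1)/2, i.e. 7 ≤ |A + A| ≤ 10.
Lower bound 2|A|-1 is attained iff A is an arithmetic progression.
Enumerate sums a + a' for a ≤ a' (symmetric, so this suffices):
a = -6: -6+-6=-12, -6+1=-5, -6+7=1, -6+11=5
a = 1: 1+1=2, 1+7=8, 1+11=12
a = 7: 7+7=14, 7+11=18
a = 11: 11+11=22
Distinct sums: {-12, -5, 1, 2, 5, 8, 12, 14, 18, 22}
|A + A| = 10

|A + A| = 10


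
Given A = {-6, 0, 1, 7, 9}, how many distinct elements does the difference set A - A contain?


A - A = {a - a' : a, a' ∈ A}; |A| = 5.
Bounds: 2|A|-1 ≤ |A - A| ≤ |A|² - |A| + 1, i.e. 9 ≤ |A - A| ≤ 21.
Note: 0 ∈ A - A always (from a - a). The set is symmetric: if d ∈ A - A then -d ∈ A - A.
Enumerate nonzero differences d = a - a' with a > a' (then include -d):
Positive differences: {1, 2, 6, 7, 8, 9, 13, 15}
Full difference set: {0} ∪ (positive diffs) ∪ (negative diffs).
|A - A| = 1 + 2·8 = 17 (matches direct enumeration: 17).

|A - A| = 17


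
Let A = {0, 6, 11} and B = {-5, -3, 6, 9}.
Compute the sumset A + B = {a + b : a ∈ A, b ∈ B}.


A + B = {a + b : a ∈ A, b ∈ B}.
Enumerate all |A|·|B| = 3·4 = 12 pairs (a, b) and collect distinct sums.
a = 0: 0+-5=-5, 0+-3=-3, 0+6=6, 0+9=9
a = 6: 6+-5=1, 6+-3=3, 6+6=12, 6+9=15
a = 11: 11+-5=6, 11+-3=8, 11+6=17, 11+9=20
Collecting distinct sums: A + B = {-5, -3, 1, 3, 6, 8, 9, 12, 15, 17, 20}
|A + B| = 11

A + B = {-5, -3, 1, 3, 6, 8, 9, 12, 15, 17, 20}


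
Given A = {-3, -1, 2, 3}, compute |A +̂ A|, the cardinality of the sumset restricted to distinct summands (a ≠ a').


Restricted sumset: A +̂ A = {a + a' : a ∈ A, a' ∈ A, a ≠ a'}.
Equivalently, take A + A and drop any sum 2a that is achievable ONLY as a + a for a ∈ A (i.e. sums representable only with equal summands).
Enumerate pairs (a, a') with a < a' (symmetric, so each unordered pair gives one sum; this covers all a ≠ a'):
  -3 + -1 = -4
  -3 + 2 = -1
  -3 + 3 = 0
  -1 + 2 = 1
  -1 + 3 = 2
  2 + 3 = 5
Collected distinct sums: {-4, -1, 0, 1, 2, 5}
|A +̂ A| = 6
(Reference bound: |A +̂ A| ≥ 2|A| - 3 for |A| ≥ 2, with |A| = 4 giving ≥ 5.)

|A +̂ A| = 6


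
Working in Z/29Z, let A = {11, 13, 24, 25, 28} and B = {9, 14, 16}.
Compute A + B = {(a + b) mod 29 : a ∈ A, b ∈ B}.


Work in Z/29Z: reduce every sum a + b modulo 29.
Enumerate all 15 pairs:
a = 11: 11+9=20, 11+14=25, 11+16=27
a = 13: 13+9=22, 13+14=27, 13+16=0
a = 24: 24+9=4, 24+14=9, 24+16=11
a = 25: 25+9=5, 25+14=10, 25+16=12
a = 28: 28+9=8, 28+14=13, 28+16=15
Distinct residues collected: {0, 4, 5, 8, 9, 10, 11, 12, 13, 15, 20, 22, 25, 27}
|A + B| = 14 (out of 29 total residues).

A + B = {0, 4, 5, 8, 9, 10, 11, 12, 13, 15, 20, 22, 25, 27}


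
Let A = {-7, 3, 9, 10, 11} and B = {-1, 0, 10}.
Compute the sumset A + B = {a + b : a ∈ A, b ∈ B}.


A + B = {a + b : a ∈ A, b ∈ B}.
Enumerate all |A|·|B| = 5·3 = 15 pairs (a, b) and collect distinct sums.
a = -7: -7+-1=-8, -7+0=-7, -7+10=3
a = 3: 3+-1=2, 3+0=3, 3+10=13
a = 9: 9+-1=8, 9+0=9, 9+10=19
a = 10: 10+-1=9, 10+0=10, 10+10=20
a = 11: 11+-1=10, 11+0=11, 11+10=21
Collecting distinct sums: A + B = {-8, -7, 2, 3, 8, 9, 10, 11, 13, 19, 20, 21}
|A + B| = 12

A + B = {-8, -7, 2, 3, 8, 9, 10, 11, 13, 19, 20, 21}


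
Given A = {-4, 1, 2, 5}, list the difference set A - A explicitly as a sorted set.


A - A = {a - a' : a, a' ∈ A}.
Compute a - a' for each ordered pair (a, a'):
a = -4: -4--4=0, -4-1=-5, -4-2=-6, -4-5=-9
a = 1: 1--4=5, 1-1=0, 1-2=-1, 1-5=-4
a = 2: 2--4=6, 2-1=1, 2-2=0, 2-5=-3
a = 5: 5--4=9, 5-1=4, 5-2=3, 5-5=0
Collecting distinct values (and noting 0 appears from a-a):
A - A = {-9, -6, -5, -4, -3, -1, 0, 1, 3, 4, 5, 6, 9}
|A - A| = 13

A - A = {-9, -6, -5, -4, -3, -1, 0, 1, 3, 4, 5, 6, 9}


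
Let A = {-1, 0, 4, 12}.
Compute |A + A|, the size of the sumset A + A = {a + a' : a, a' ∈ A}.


A + A = {a + a' : a, a' ∈ A}; |A| = 4.
General bounds: 2|A| - 1 ≤ |A + A| ≤ |A|(|A|+1)/2, i.e. 7 ≤ |A + A| ≤ 10.
Lower bound 2|A|-1 is attained iff A is an arithmetic progression.
Enumerate sums a + a' for a ≤ a' (symmetric, so this suffices):
a = -1: -1+-1=-2, -1+0=-1, -1+4=3, -1+12=11
a = 0: 0+0=0, 0+4=4, 0+12=12
a = 4: 4+4=8, 4+12=16
a = 12: 12+12=24
Distinct sums: {-2, -1, 0, 3, 4, 8, 11, 12, 16, 24}
|A + A| = 10

|A + A| = 10


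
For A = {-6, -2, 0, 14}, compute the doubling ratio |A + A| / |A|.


|A| = 4.
Compute A + A by enumerating all 16 pairs.
A + A = {-12, -8, -6, -4, -2, 0, 8, 12, 14, 28}, so |A + A| = 10.
K = |A + A| / |A| = 10/4 = 5/2 ≈ 2.5000.
Reference: AP of size 4 gives K = 7/4 ≈ 1.7500; a fully generic set of size 4 gives K ≈ 2.5000.

|A| = 4, |A + A| = 10, K = 10/4 = 5/2.


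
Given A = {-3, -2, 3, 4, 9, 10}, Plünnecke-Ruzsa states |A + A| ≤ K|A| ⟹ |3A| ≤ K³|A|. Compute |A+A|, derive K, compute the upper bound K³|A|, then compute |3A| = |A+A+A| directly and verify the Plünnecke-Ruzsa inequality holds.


|A| = 6.
Step 1: Compute A + A by enumerating all 36 pairs.
A + A = {-6, -5, -4, 0, 1, 2, 6, 7, 8, 12, 13, 14, 18, 19, 20}, so |A + A| = 15.
Step 2: Doubling constant K = |A + A|/|A| = 15/6 = 15/6 ≈ 2.5000.
Step 3: Plünnecke-Ruzsa gives |3A| ≤ K³·|A| = (2.5000)³ · 6 ≈ 93.7500.
Step 4: Compute 3A = A + A + A directly by enumerating all triples (a,b,c) ∈ A³; |3A| = 28.
Step 5: Check 28 ≤ 93.7500? Yes ✓.

K = 15/6, Plünnecke-Ruzsa bound K³|A| ≈ 93.7500, |3A| = 28, inequality holds.


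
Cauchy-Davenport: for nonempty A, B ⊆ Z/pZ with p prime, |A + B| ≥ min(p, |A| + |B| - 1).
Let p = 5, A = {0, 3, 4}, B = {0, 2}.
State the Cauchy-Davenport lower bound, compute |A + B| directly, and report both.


Cauchy-Davenport: |A + B| ≥ min(p, |A| + |B| - 1) for A, B nonempty in Z/pZ.
|A| = 3, |B| = 2, p = 5.
CD lower bound = min(5, 3 + 2 - 1) = min(5, 4) = 4.
Compute A + B mod 5 directly:
a = 0: 0+0=0, 0+2=2
a = 3: 3+0=3, 3+2=0
a = 4: 4+0=4, 4+2=1
A + B = {0, 1, 2, 3, 4}, so |A + B| = 5.
Verify: 5 ≥ 4? Yes ✓.

CD lower bound = 4, actual |A + B| = 5.


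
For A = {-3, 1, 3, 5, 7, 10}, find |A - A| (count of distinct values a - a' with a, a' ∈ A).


A - A = {a - a' : a, a' ∈ A}; |A| = 6.
Bounds: 2|A|-1 ≤ |A - A| ≤ |A|² - |A| + 1, i.e. 11 ≤ |A - A| ≤ 31.
Note: 0 ∈ A - A always (from a - a). The set is symmetric: if d ∈ A - A then -d ∈ A - A.
Enumerate nonzero differences d = a - a' with a > a' (then include -d):
Positive differences: {2, 3, 4, 5, 6, 7, 8, 9, 10, 13}
Full difference set: {0} ∪ (positive diffs) ∪ (negative diffs).
|A - A| = 1 + 2·10 = 21 (matches direct enumeration: 21).

|A - A| = 21


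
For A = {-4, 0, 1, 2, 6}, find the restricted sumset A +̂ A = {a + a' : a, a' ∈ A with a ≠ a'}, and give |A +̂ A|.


Restricted sumset: A +̂ A = {a + a' : a ∈ A, a' ∈ A, a ≠ a'}.
Equivalently, take A + A and drop any sum 2a that is achievable ONLY as a + a for a ∈ A (i.e. sums representable only with equal summands).
Enumerate pairs (a, a') with a < a' (symmetric, so each unordered pair gives one sum; this covers all a ≠ a'):
  -4 + 0 = -4
  -4 + 1 = -3
  -4 + 2 = -2
  -4 + 6 = 2
  0 + 1 = 1
  0 + 2 = 2
  0 + 6 = 6
  1 + 2 = 3
  1 + 6 = 7
  2 + 6 = 8
Collected distinct sums: {-4, -3, -2, 1, 2, 3, 6, 7, 8}
|A +̂ A| = 9
(Reference bound: |A +̂ A| ≥ 2|A| - 3 for |A| ≥ 2, with |A| = 5 giving ≥ 7.)

|A +̂ A| = 9


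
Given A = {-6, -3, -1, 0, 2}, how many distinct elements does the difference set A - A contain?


A - A = {a - a' : a, a' ∈ A}; |A| = 5.
Bounds: 2|A|-1 ≤ |A - A| ≤ |A|² - |A| + 1, i.e. 9 ≤ |A - A| ≤ 21.
Note: 0 ∈ A - A always (from a - a). The set is symmetric: if d ∈ A - A then -d ∈ A - A.
Enumerate nonzero differences d = a - a' with a > a' (then include -d):
Positive differences: {1, 2, 3, 5, 6, 8}
Full difference set: {0} ∪ (positive diffs) ∪ (negative diffs).
|A - A| = 1 + 2·6 = 13 (matches direct enumeration: 13).

|A - A| = 13


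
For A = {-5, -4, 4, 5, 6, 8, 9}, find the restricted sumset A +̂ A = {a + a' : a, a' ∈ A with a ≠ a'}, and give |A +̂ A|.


Restricted sumset: A +̂ A = {a + a' : a ∈ A, a' ∈ A, a ≠ a'}.
Equivalently, take A + A and drop any sum 2a that is achievable ONLY as a + a for a ∈ A (i.e. sums representable only with equal summands).
Enumerate pairs (a, a') with a < a' (symmetric, so each unordered pair gives one sum; this covers all a ≠ a'):
  -5 + -4 = -9
  -5 + 4 = -1
  -5 + 5 = 0
  -5 + 6 = 1
  -5 + 8 = 3
  -5 + 9 = 4
  -4 + 4 = 0
  -4 + 5 = 1
  -4 + 6 = 2
  -4 + 8 = 4
  -4 + 9 = 5
  4 + 5 = 9
  4 + 6 = 10
  4 + 8 = 12
  4 + 9 = 13
  5 + 6 = 11
  5 + 8 = 13
  5 + 9 = 14
  6 + 8 = 14
  6 + 9 = 15
  8 + 9 = 17
Collected distinct sums: {-9, -1, 0, 1, 2, 3, 4, 5, 9, 10, 11, 12, 13, 14, 15, 17}
|A +̂ A| = 16
(Reference bound: |A +̂ A| ≥ 2|A| - 3 for |A| ≥ 2, with |A| = 7 giving ≥ 11.)

|A +̂ A| = 16


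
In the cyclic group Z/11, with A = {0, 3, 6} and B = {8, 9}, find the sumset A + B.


Work in Z/11Z: reduce every sum a + b modulo 11.
Enumerate all 6 pairs:
a = 0: 0+8=8, 0+9=9
a = 3: 3+8=0, 3+9=1
a = 6: 6+8=3, 6+9=4
Distinct residues collected: {0, 1, 3, 4, 8, 9}
|A + B| = 6 (out of 11 total residues).

A + B = {0, 1, 3, 4, 8, 9}


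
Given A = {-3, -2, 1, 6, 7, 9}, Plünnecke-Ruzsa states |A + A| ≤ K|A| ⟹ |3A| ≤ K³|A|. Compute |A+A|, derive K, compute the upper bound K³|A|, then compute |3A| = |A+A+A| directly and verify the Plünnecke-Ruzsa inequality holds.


|A| = 6.
Step 1: Compute A + A by enumerating all 36 pairs.
A + A = {-6, -5, -4, -2, -1, 2, 3, 4, 5, 6, 7, 8, 10, 12, 13, 14, 15, 16, 18}, so |A + A| = 19.
Step 2: Doubling constant K = |A + A|/|A| = 19/6 = 19/6 ≈ 3.1667.
Step 3: Plünnecke-Ruzsa gives |3A| ≤ K³·|A| = (3.1667)³ · 6 ≈ 190.5278.
Step 4: Compute 3A = A + A + A directly by enumerating all triples (a,b,c) ∈ A³; |3A| = 35.
Step 5: Check 35 ≤ 190.5278? Yes ✓.

K = 19/6, Plünnecke-Ruzsa bound K³|A| ≈ 190.5278, |3A| = 35, inequality holds.


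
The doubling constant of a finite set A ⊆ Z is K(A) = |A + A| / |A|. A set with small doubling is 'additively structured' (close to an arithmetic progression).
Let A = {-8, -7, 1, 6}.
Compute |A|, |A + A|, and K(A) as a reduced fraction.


|A| = 4.
Compute A + A by enumerating all 16 pairs.
A + A = {-16, -15, -14, -7, -6, -2, -1, 2, 7, 12}, so |A + A| = 10.
K = |A + A| / |A| = 10/4 = 5/2 ≈ 2.5000.
Reference: AP of size 4 gives K = 7/4 ≈ 1.7500; a fully generic set of size 4 gives K ≈ 2.5000.

|A| = 4, |A + A| = 10, K = 10/4 = 5/2.


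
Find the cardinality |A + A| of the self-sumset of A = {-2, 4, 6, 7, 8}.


A + A = {a + a' : a, a' ∈ A}; |A| = 5.
General bounds: 2|A| - 1 ≤ |A + A| ≤ |A|(|A|+1)/2, i.e. 9 ≤ |A + A| ≤ 15.
Lower bound 2|A|-1 is attained iff A is an arithmetic progression.
Enumerate sums a + a' for a ≤ a' (symmetric, so this suffices):
a = -2: -2+-2=-4, -2+4=2, -2+6=4, -2+7=5, -2+8=6
a = 4: 4+4=8, 4+6=10, 4+7=11, 4+8=12
a = 6: 6+6=12, 6+7=13, 6+8=14
a = 7: 7+7=14, 7+8=15
a = 8: 8+8=16
Distinct sums: {-4, 2, 4, 5, 6, 8, 10, 11, 12, 13, 14, 15, 16}
|A + A| = 13

|A + A| = 13


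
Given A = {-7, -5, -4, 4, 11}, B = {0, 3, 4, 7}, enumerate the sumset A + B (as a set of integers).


A + B = {a + b : a ∈ A, b ∈ B}.
Enumerate all |A|·|B| = 5·4 = 20 pairs (a, b) and collect distinct sums.
a = -7: -7+0=-7, -7+3=-4, -7+4=-3, -7+7=0
a = -5: -5+0=-5, -5+3=-2, -5+4=-1, -5+7=2
a = -4: -4+0=-4, -4+3=-1, -4+4=0, -4+7=3
a = 4: 4+0=4, 4+3=7, 4+4=8, 4+7=11
a = 11: 11+0=11, 11+3=14, 11+4=15, 11+7=18
Collecting distinct sums: A + B = {-7, -5, -4, -3, -2, -1, 0, 2, 3, 4, 7, 8, 11, 14, 15, 18}
|A + B| = 16

A + B = {-7, -5, -4, -3, -2, -1, 0, 2, 3, 4, 7, 8, 11, 14, 15, 18}


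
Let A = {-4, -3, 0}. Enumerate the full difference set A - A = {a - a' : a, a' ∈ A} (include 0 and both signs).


A - A = {a - a' : a, a' ∈ A}.
Compute a - a' for each ordered pair (a, a'):
a = -4: -4--4=0, -4--3=-1, -4-0=-4
a = -3: -3--4=1, -3--3=0, -3-0=-3
a = 0: 0--4=4, 0--3=3, 0-0=0
Collecting distinct values (and noting 0 appears from a-a):
A - A = {-4, -3, -1, 0, 1, 3, 4}
|A - A| = 7

A - A = {-4, -3, -1, 0, 1, 3, 4}


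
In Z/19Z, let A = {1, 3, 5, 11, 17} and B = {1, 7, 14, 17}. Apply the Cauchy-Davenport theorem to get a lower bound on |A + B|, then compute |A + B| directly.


Cauchy-Davenport: |A + B| ≥ min(p, |A| + |B| - 1) for A, B nonempty in Z/pZ.
|A| = 5, |B| = 4, p = 19.
CD lower bound = min(19, 5 + 4 - 1) = min(19, 8) = 8.
Compute A + B mod 19 directly:
a = 1: 1+1=2, 1+7=8, 1+14=15, 1+17=18
a = 3: 3+1=4, 3+7=10, 3+14=17, 3+17=1
a = 5: 5+1=6, 5+7=12, 5+14=0, 5+17=3
a = 11: 11+1=12, 11+7=18, 11+14=6, 11+17=9
a = 17: 17+1=18, 17+7=5, 17+14=12, 17+17=15
A + B = {0, 1, 2, 3, 4, 5, 6, 8, 9, 10, 12, 15, 17, 18}, so |A + B| = 14.
Verify: 14 ≥ 8? Yes ✓.

CD lower bound = 8, actual |A + B| = 14.


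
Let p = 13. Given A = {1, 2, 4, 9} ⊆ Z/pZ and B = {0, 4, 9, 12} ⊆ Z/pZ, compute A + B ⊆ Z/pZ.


Work in Z/13Z: reduce every sum a + b modulo 13.
Enumerate all 16 pairs:
a = 1: 1+0=1, 1+4=5, 1+9=10, 1+12=0
a = 2: 2+0=2, 2+4=6, 2+9=11, 2+12=1
a = 4: 4+0=4, 4+4=8, 4+9=0, 4+12=3
a = 9: 9+0=9, 9+4=0, 9+9=5, 9+12=8
Distinct residues collected: {0, 1, 2, 3, 4, 5, 6, 8, 9, 10, 11}
|A + B| = 11 (out of 13 total residues).

A + B = {0, 1, 2, 3, 4, 5, 6, 8, 9, 10, 11}


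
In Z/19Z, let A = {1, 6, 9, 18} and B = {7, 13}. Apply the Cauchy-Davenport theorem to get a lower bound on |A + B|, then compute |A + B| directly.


Cauchy-Davenport: |A + B| ≥ min(p, |A| + |B| - 1) for A, B nonempty in Z/pZ.
|A| = 4, |B| = 2, p = 19.
CD lower bound = min(19, 4 + 2 - 1) = min(19, 5) = 5.
Compute A + B mod 19 directly:
a = 1: 1+7=8, 1+13=14
a = 6: 6+7=13, 6+13=0
a = 9: 9+7=16, 9+13=3
a = 18: 18+7=6, 18+13=12
A + B = {0, 3, 6, 8, 12, 13, 14, 16}, so |A + B| = 8.
Verify: 8 ≥ 5? Yes ✓.

CD lower bound = 5, actual |A + B| = 8.


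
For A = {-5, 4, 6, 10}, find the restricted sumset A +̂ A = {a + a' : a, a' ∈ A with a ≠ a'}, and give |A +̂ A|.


Restricted sumset: A +̂ A = {a + a' : a ∈ A, a' ∈ A, a ≠ a'}.
Equivalently, take A + A and drop any sum 2a that is achievable ONLY as a + a for a ∈ A (i.e. sums representable only with equal summands).
Enumerate pairs (a, a') with a < a' (symmetric, so each unordered pair gives one sum; this covers all a ≠ a'):
  -5 + 4 = -1
  -5 + 6 = 1
  -5 + 10 = 5
  4 + 6 = 10
  4 + 10 = 14
  6 + 10 = 16
Collected distinct sums: {-1, 1, 5, 10, 14, 16}
|A +̂ A| = 6
(Reference bound: |A +̂ A| ≥ 2|A| - 3 for |A| ≥ 2, with |A| = 4 giving ≥ 5.)

|A +̂ A| = 6


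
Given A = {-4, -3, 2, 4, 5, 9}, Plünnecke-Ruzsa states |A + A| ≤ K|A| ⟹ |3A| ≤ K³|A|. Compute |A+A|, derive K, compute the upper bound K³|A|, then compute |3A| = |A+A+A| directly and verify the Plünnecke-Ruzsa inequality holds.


|A| = 6.
Step 1: Compute A + A by enumerating all 36 pairs.
A + A = {-8, -7, -6, -2, -1, 0, 1, 2, 4, 5, 6, 7, 8, 9, 10, 11, 13, 14, 18}, so |A + A| = 19.
Step 2: Doubling constant K = |A + A|/|A| = 19/6 = 19/6 ≈ 3.1667.
Step 3: Plünnecke-Ruzsa gives |3A| ≤ K³·|A| = (3.1667)³ · 6 ≈ 190.5278.
Step 4: Compute 3A = A + A + A directly by enumerating all triples (a,b,c) ∈ A³; |3A| = 34.
Step 5: Check 34 ≤ 190.5278? Yes ✓.

K = 19/6, Plünnecke-Ruzsa bound K³|A| ≈ 190.5278, |3A| = 34, inequality holds.


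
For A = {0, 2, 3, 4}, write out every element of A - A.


A - A = {a - a' : a, a' ∈ A}.
Compute a - a' for each ordered pair (a, a'):
a = 0: 0-0=0, 0-2=-2, 0-3=-3, 0-4=-4
a = 2: 2-0=2, 2-2=0, 2-3=-1, 2-4=-2
a = 3: 3-0=3, 3-2=1, 3-3=0, 3-4=-1
a = 4: 4-0=4, 4-2=2, 4-3=1, 4-4=0
Collecting distinct values (and noting 0 appears from a-a):
A - A = {-4, -3, -2, -1, 0, 1, 2, 3, 4}
|A - A| = 9

A - A = {-4, -3, -2, -1, 0, 1, 2, 3, 4}


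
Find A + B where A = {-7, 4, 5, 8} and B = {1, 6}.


A + B = {a + b : a ∈ A, b ∈ B}.
Enumerate all |A|·|B| = 4·2 = 8 pairs (a, b) and collect distinct sums.
a = -7: -7+1=-6, -7+6=-1
a = 4: 4+1=5, 4+6=10
a = 5: 5+1=6, 5+6=11
a = 8: 8+1=9, 8+6=14
Collecting distinct sums: A + B = {-6, -1, 5, 6, 9, 10, 11, 14}
|A + B| = 8

A + B = {-6, -1, 5, 6, 9, 10, 11, 14}


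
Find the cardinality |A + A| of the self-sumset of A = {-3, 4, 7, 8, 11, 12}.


A + A = {a + a' : a, a' ∈ A}; |A| = 6.
General bounds: 2|A| - 1 ≤ |A + A| ≤ |A|(|A|+1)/2, i.e. 11 ≤ |A + A| ≤ 21.
Lower bound 2|A|-1 is attained iff A is an arithmetic progression.
Enumerate sums a + a' for a ≤ a' (symmetric, so this suffices):
a = -3: -3+-3=-6, -3+4=1, -3+7=4, -3+8=5, -3+11=8, -3+12=9
a = 4: 4+4=8, 4+7=11, 4+8=12, 4+11=15, 4+12=16
a = 7: 7+7=14, 7+8=15, 7+11=18, 7+12=19
a = 8: 8+8=16, 8+11=19, 8+12=20
a = 11: 11+11=22, 11+12=23
a = 12: 12+12=24
Distinct sums: {-6, 1, 4, 5, 8, 9, 11, 12, 14, 15, 16, 18, 19, 20, 22, 23, 24}
|A + A| = 17

|A + A| = 17


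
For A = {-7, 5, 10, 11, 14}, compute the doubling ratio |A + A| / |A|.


|A| = 5.
Compute A + A by enumerating all 25 pairs.
A + A = {-14, -2, 3, 4, 7, 10, 15, 16, 19, 20, 21, 22, 24, 25, 28}, so |A + A| = 15.
K = |A + A| / |A| = 15/5 = 3/1 ≈ 3.0000.
Reference: AP of size 5 gives K = 9/5 ≈ 1.8000; a fully generic set of size 5 gives K ≈ 3.0000.

|A| = 5, |A + A| = 15, K = 15/5 = 3/1.


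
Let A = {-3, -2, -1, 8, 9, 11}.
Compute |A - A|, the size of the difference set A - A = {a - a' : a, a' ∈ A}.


A - A = {a - a' : a, a' ∈ A}; |A| = 6.
Bounds: 2|A|-1 ≤ |A - A| ≤ |A|² - |A| + 1, i.e. 11 ≤ |A - A| ≤ 31.
Note: 0 ∈ A - A always (from a - a). The set is symmetric: if d ∈ A - A then -d ∈ A - A.
Enumerate nonzero differences d = a - a' with a > a' (then include -d):
Positive differences: {1, 2, 3, 9, 10, 11, 12, 13, 14}
Full difference set: {0} ∪ (positive diffs) ∪ (negative diffs).
|A - A| = 1 + 2·9 = 19 (matches direct enumeration: 19).

|A - A| = 19


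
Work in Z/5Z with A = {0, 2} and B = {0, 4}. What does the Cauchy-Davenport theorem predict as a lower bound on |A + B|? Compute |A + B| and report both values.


Cauchy-Davenport: |A + B| ≥ min(p, |A| + |B| - 1) for A, B nonempty in Z/pZ.
|A| = 2, |B| = 2, p = 5.
CD lower bound = min(5, 2 + 2 - 1) = min(5, 3) = 3.
Compute A + B mod 5 directly:
a = 0: 0+0=0, 0+4=4
a = 2: 2+0=2, 2+4=1
A + B = {0, 1, 2, 4}, so |A + B| = 4.
Verify: 4 ≥ 3? Yes ✓.

CD lower bound = 3, actual |A + B| = 4.


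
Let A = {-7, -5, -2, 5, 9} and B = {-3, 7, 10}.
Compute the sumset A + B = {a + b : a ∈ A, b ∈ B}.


A + B = {a + b : a ∈ A, b ∈ B}.
Enumerate all |A|·|B| = 5·3 = 15 pairs (a, b) and collect distinct sums.
a = -7: -7+-3=-10, -7+7=0, -7+10=3
a = -5: -5+-3=-8, -5+7=2, -5+10=5
a = -2: -2+-3=-5, -2+7=5, -2+10=8
a = 5: 5+-3=2, 5+7=12, 5+10=15
a = 9: 9+-3=6, 9+7=16, 9+10=19
Collecting distinct sums: A + B = {-10, -8, -5, 0, 2, 3, 5, 6, 8, 12, 15, 16, 19}
|A + B| = 13

A + B = {-10, -8, -5, 0, 2, 3, 5, 6, 8, 12, 15, 16, 19}


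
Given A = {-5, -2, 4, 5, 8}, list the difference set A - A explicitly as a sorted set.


A - A = {a - a' : a, a' ∈ A}.
Compute a - a' for each ordered pair (a, a'):
a = -5: -5--5=0, -5--2=-3, -5-4=-9, -5-5=-10, -5-8=-13
a = -2: -2--5=3, -2--2=0, -2-4=-6, -2-5=-7, -2-8=-10
a = 4: 4--5=9, 4--2=6, 4-4=0, 4-5=-1, 4-8=-4
a = 5: 5--5=10, 5--2=7, 5-4=1, 5-5=0, 5-8=-3
a = 8: 8--5=13, 8--2=10, 8-4=4, 8-5=3, 8-8=0
Collecting distinct values (and noting 0 appears from a-a):
A - A = {-13, -10, -9, -7, -6, -4, -3, -1, 0, 1, 3, 4, 6, 7, 9, 10, 13}
|A - A| = 17

A - A = {-13, -10, -9, -7, -6, -4, -3, -1, 0, 1, 3, 4, 6, 7, 9, 10, 13}


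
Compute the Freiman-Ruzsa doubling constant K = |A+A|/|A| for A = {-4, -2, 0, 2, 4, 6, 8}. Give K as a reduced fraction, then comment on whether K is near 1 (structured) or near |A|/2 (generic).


|A| = 7.
Compute A + A by enumerating all 49 pairs.
A + A = {-8, -6, -4, -2, 0, 2, 4, 6, 8, 10, 12, 14, 16}, so |A + A| = 13.
K = |A + A| / |A| = 13/7 (already in lowest terms) ≈ 1.8571.
Reference: AP of size 7 gives K = 13/7 ≈ 1.8571; a fully generic set of size 7 gives K ≈ 4.0000.

|A| = 7, |A + A| = 13, K = 13/7.


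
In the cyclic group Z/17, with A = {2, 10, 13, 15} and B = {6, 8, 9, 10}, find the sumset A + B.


Work in Z/17Z: reduce every sum a + b modulo 17.
Enumerate all 16 pairs:
a = 2: 2+6=8, 2+8=10, 2+9=11, 2+10=12
a = 10: 10+6=16, 10+8=1, 10+9=2, 10+10=3
a = 13: 13+6=2, 13+8=4, 13+9=5, 13+10=6
a = 15: 15+6=4, 15+8=6, 15+9=7, 15+10=8
Distinct residues collected: {1, 2, 3, 4, 5, 6, 7, 8, 10, 11, 12, 16}
|A + B| = 12 (out of 17 total residues).

A + B = {1, 2, 3, 4, 5, 6, 7, 8, 10, 11, 12, 16}


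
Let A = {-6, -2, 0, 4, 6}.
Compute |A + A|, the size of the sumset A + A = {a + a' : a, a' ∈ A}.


A + A = {a + a' : a, a' ∈ A}; |A| = 5.
General bounds: 2|A| - 1 ≤ |A + A| ≤ |A|(|A|+1)/2, i.e. 9 ≤ |A + A| ≤ 15.
Lower bound 2|A|-1 is attained iff A is an arithmetic progression.
Enumerate sums a + a' for a ≤ a' (symmetric, so this suffices):
a = -6: -6+-6=-12, -6+-2=-8, -6+0=-6, -6+4=-2, -6+6=0
a = -2: -2+-2=-4, -2+0=-2, -2+4=2, -2+6=4
a = 0: 0+0=0, 0+4=4, 0+6=6
a = 4: 4+4=8, 4+6=10
a = 6: 6+6=12
Distinct sums: {-12, -8, -6, -4, -2, 0, 2, 4, 6, 8, 10, 12}
|A + A| = 12

|A + A| = 12


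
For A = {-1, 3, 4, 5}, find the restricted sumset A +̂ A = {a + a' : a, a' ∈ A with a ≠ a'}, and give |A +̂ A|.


Restricted sumset: A +̂ A = {a + a' : a ∈ A, a' ∈ A, a ≠ a'}.
Equivalently, take A + A and drop any sum 2a that is achievable ONLY as a + a for a ∈ A (i.e. sums representable only with equal summands).
Enumerate pairs (a, a') with a < a' (symmetric, so each unordered pair gives one sum; this covers all a ≠ a'):
  -1 + 3 = 2
  -1 + 4 = 3
  -1 + 5 = 4
  3 + 4 = 7
  3 + 5 = 8
  4 + 5 = 9
Collected distinct sums: {2, 3, 4, 7, 8, 9}
|A +̂ A| = 6
(Reference bound: |A +̂ A| ≥ 2|A| - 3 for |A| ≥ 2, with |A| = 4 giving ≥ 5.)

|A +̂ A| = 6


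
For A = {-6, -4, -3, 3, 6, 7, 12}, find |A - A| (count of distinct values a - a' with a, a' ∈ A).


A - A = {a - a' : a, a' ∈ A}; |A| = 7.
Bounds: 2|A|-1 ≤ |A - A| ≤ |A|² - |A| + 1, i.e. 13 ≤ |A - A| ≤ 43.
Note: 0 ∈ A - A always (from a - a). The set is symmetric: if d ∈ A - A then -d ∈ A - A.
Enumerate nonzero differences d = a - a' with a > a' (then include -d):
Positive differences: {1, 2, 3, 4, 5, 6, 7, 9, 10, 11, 12, 13, 15, 16, 18}
Full difference set: {0} ∪ (positive diffs) ∪ (negative diffs).
|A - A| = 1 + 2·15 = 31 (matches direct enumeration: 31).

|A - A| = 31


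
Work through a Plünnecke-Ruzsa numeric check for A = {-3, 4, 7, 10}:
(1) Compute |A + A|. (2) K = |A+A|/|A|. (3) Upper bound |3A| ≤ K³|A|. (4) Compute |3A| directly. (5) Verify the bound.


|A| = 4.
Step 1: Compute A + A by enumerating all 16 pairs.
A + A = {-6, 1, 4, 7, 8, 11, 14, 17, 20}, so |A + A| = 9.
Step 2: Doubling constant K = |A + A|/|A| = 9/4 = 9/4 ≈ 2.2500.
Step 3: Plünnecke-Ruzsa gives |3A| ≤ K³·|A| = (2.2500)³ · 4 ≈ 45.5625.
Step 4: Compute 3A = A + A + A directly by enumerating all triples (a,b,c) ∈ A³; |3A| = 16.
Step 5: Check 16 ≤ 45.5625? Yes ✓.

K = 9/4, Plünnecke-Ruzsa bound K³|A| ≈ 45.5625, |3A| = 16, inequality holds.


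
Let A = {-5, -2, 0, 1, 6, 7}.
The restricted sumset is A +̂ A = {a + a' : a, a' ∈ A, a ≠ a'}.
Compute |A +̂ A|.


Restricted sumset: A +̂ A = {a + a' : a ∈ A, a' ∈ A, a ≠ a'}.
Equivalently, take A + A and drop any sum 2a that is achievable ONLY as a + a for a ∈ A (i.e. sums representable only with equal summands).
Enumerate pairs (a, a') with a < a' (symmetric, so each unordered pair gives one sum; this covers all a ≠ a'):
  -5 + -2 = -7
  -5 + 0 = -5
  -5 + 1 = -4
  -5 + 6 = 1
  -5 + 7 = 2
  -2 + 0 = -2
  -2 + 1 = -1
  -2 + 6 = 4
  -2 + 7 = 5
  0 + 1 = 1
  0 + 6 = 6
  0 + 7 = 7
  1 + 6 = 7
  1 + 7 = 8
  6 + 7 = 13
Collected distinct sums: {-7, -5, -4, -2, -1, 1, 2, 4, 5, 6, 7, 8, 13}
|A +̂ A| = 13
(Reference bound: |A +̂ A| ≥ 2|A| - 3 for |A| ≥ 2, with |A| = 6 giving ≥ 9.)

|A +̂ A| = 13


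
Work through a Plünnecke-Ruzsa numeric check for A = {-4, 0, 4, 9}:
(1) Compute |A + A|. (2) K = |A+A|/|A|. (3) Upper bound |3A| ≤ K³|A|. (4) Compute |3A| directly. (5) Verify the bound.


|A| = 4.
Step 1: Compute A + A by enumerating all 16 pairs.
A + A = {-8, -4, 0, 4, 5, 8, 9, 13, 18}, so |A + A| = 9.
Step 2: Doubling constant K = |A + A|/|A| = 9/4 = 9/4 ≈ 2.2500.
Step 3: Plünnecke-Ruzsa gives |3A| ≤ K³·|A| = (2.2500)³ · 4 ≈ 45.5625.
Step 4: Compute 3A = A + A + A directly by enumerating all triples (a,b,c) ∈ A³; |3A| = 16.
Step 5: Check 16 ≤ 45.5625? Yes ✓.

K = 9/4, Plünnecke-Ruzsa bound K³|A| ≈ 45.5625, |3A| = 16, inequality holds.


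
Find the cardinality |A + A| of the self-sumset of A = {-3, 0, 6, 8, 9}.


A + A = {a + a' : a, a' ∈ A}; |A| = 5.
General bounds: 2|A| - 1 ≤ |A + A| ≤ |A|(|A|+1)/2, i.e. 9 ≤ |A + A| ≤ 15.
Lower bound 2|A|-1 is attained iff A is an arithmetic progression.
Enumerate sums a + a' for a ≤ a' (symmetric, so this suffices):
a = -3: -3+-3=-6, -3+0=-3, -3+6=3, -3+8=5, -3+9=6
a = 0: 0+0=0, 0+6=6, 0+8=8, 0+9=9
a = 6: 6+6=12, 6+8=14, 6+9=15
a = 8: 8+8=16, 8+9=17
a = 9: 9+9=18
Distinct sums: {-6, -3, 0, 3, 5, 6, 8, 9, 12, 14, 15, 16, 17, 18}
|A + A| = 14

|A + A| = 14


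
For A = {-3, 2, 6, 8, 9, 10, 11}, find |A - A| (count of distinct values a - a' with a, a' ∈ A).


A - A = {a - a' : a, a' ∈ A}; |A| = 7.
Bounds: 2|A|-1 ≤ |A - A| ≤ |A|² - |A| + 1, i.e. 13 ≤ |A - A| ≤ 43.
Note: 0 ∈ A - A always (from a - a). The set is symmetric: if d ∈ A - A then -d ∈ A - A.
Enumerate nonzero differences d = a - a' with a > a' (then include -d):
Positive differences: {1, 2, 3, 4, 5, 6, 7, 8, 9, 11, 12, 13, 14}
Full difference set: {0} ∪ (positive diffs) ∪ (negative diffs).
|A - A| = 1 + 2·13 = 27 (matches direct enumeration: 27).

|A - A| = 27


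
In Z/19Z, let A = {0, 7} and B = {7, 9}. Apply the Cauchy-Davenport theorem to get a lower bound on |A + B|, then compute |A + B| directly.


Cauchy-Davenport: |A + B| ≥ min(p, |A| + |B| - 1) for A, B nonempty in Z/pZ.
|A| = 2, |B| = 2, p = 19.
CD lower bound = min(19, 2 + 2 - 1) = min(19, 3) = 3.
Compute A + B mod 19 directly:
a = 0: 0+7=7, 0+9=9
a = 7: 7+7=14, 7+9=16
A + B = {7, 9, 14, 16}, so |A + B| = 4.
Verify: 4 ≥ 3? Yes ✓.

CD lower bound = 3, actual |A + B| = 4.


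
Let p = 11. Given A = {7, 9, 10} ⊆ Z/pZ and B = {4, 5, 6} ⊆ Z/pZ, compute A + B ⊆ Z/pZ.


Work in Z/11Z: reduce every sum a + b modulo 11.
Enumerate all 9 pairs:
a = 7: 7+4=0, 7+5=1, 7+6=2
a = 9: 9+4=2, 9+5=3, 9+6=4
a = 10: 10+4=3, 10+5=4, 10+6=5
Distinct residues collected: {0, 1, 2, 3, 4, 5}
|A + B| = 6 (out of 11 total residues).

A + B = {0, 1, 2, 3, 4, 5}


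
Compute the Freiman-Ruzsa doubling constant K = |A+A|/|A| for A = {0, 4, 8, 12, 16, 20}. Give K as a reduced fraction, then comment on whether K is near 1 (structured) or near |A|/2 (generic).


|A| = 6.
Compute A + A by enumerating all 36 pairs.
A + A = {0, 4, 8, 12, 16, 20, 24, 28, 32, 36, 40}, so |A + A| = 11.
K = |A + A| / |A| = 11/6 (already in lowest terms) ≈ 1.8333.
Reference: AP of size 6 gives K = 11/6 ≈ 1.8333; a fully generic set of size 6 gives K ≈ 3.5000.

|A| = 6, |A + A| = 11, K = 11/6.


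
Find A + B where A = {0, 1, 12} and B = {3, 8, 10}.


A + B = {a + b : a ∈ A, b ∈ B}.
Enumerate all |A|·|B| = 3·3 = 9 pairs (a, b) and collect distinct sums.
a = 0: 0+3=3, 0+8=8, 0+10=10
a = 1: 1+3=4, 1+8=9, 1+10=11
a = 12: 12+3=15, 12+8=20, 12+10=22
Collecting distinct sums: A + B = {3, 4, 8, 9, 10, 11, 15, 20, 22}
|A + B| = 9

A + B = {3, 4, 8, 9, 10, 11, 15, 20, 22}


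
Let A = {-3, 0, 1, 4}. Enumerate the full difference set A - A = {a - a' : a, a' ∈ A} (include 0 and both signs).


A - A = {a - a' : a, a' ∈ A}.
Compute a - a' for each ordered pair (a, a'):
a = -3: -3--3=0, -3-0=-3, -3-1=-4, -3-4=-7
a = 0: 0--3=3, 0-0=0, 0-1=-1, 0-4=-4
a = 1: 1--3=4, 1-0=1, 1-1=0, 1-4=-3
a = 4: 4--3=7, 4-0=4, 4-1=3, 4-4=0
Collecting distinct values (and noting 0 appears from a-a):
A - A = {-7, -4, -3, -1, 0, 1, 3, 4, 7}
|A - A| = 9

A - A = {-7, -4, -3, -1, 0, 1, 3, 4, 7}


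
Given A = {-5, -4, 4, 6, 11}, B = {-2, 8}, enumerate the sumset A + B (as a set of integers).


A + B = {a + b : a ∈ A, b ∈ B}.
Enumerate all |A|·|B| = 5·2 = 10 pairs (a, b) and collect distinct sums.
a = -5: -5+-2=-7, -5+8=3
a = -4: -4+-2=-6, -4+8=4
a = 4: 4+-2=2, 4+8=12
a = 6: 6+-2=4, 6+8=14
a = 11: 11+-2=9, 11+8=19
Collecting distinct sums: A + B = {-7, -6, 2, 3, 4, 9, 12, 14, 19}
|A + B| = 9

A + B = {-7, -6, 2, 3, 4, 9, 12, 14, 19}


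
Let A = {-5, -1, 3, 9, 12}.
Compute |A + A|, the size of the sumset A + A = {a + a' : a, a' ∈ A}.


A + A = {a + a' : a, a' ∈ A}; |A| = 5.
General bounds: 2|A| - 1 ≤ |A + A| ≤ |A|(|A|+1)/2, i.e. 9 ≤ |A + A| ≤ 15.
Lower bound 2|A|-1 is attained iff A is an arithmetic progression.
Enumerate sums a + a' for a ≤ a' (symmetric, so this suffices):
a = -5: -5+-5=-10, -5+-1=-6, -5+3=-2, -5+9=4, -5+12=7
a = -1: -1+-1=-2, -1+3=2, -1+9=8, -1+12=11
a = 3: 3+3=6, 3+9=12, 3+12=15
a = 9: 9+9=18, 9+12=21
a = 12: 12+12=24
Distinct sums: {-10, -6, -2, 2, 4, 6, 7, 8, 11, 12, 15, 18, 21, 24}
|A + A| = 14

|A + A| = 14


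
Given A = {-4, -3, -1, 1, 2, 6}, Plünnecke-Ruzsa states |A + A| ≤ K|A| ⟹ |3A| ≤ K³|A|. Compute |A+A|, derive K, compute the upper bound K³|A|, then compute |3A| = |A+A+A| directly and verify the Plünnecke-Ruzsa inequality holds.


|A| = 6.
Step 1: Compute A + A by enumerating all 36 pairs.
A + A = {-8, -7, -6, -5, -4, -3, -2, -1, 0, 1, 2, 3, 4, 5, 7, 8, 12}, so |A + A| = 17.
Step 2: Doubling constant K = |A + A|/|A| = 17/6 = 17/6 ≈ 2.8333.
Step 3: Plünnecke-Ruzsa gives |3A| ≤ K³·|A| = (2.8333)³ · 6 ≈ 136.4722.
Step 4: Compute 3A = A + A + A directly by enumerating all triples (a,b,c) ∈ A³; |3A| = 27.
Step 5: Check 27 ≤ 136.4722? Yes ✓.

K = 17/6, Plünnecke-Ruzsa bound K³|A| ≈ 136.4722, |3A| = 27, inequality holds.


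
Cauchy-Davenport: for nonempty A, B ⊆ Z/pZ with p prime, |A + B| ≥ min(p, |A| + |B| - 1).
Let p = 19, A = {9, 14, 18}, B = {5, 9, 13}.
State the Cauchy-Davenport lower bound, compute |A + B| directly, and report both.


Cauchy-Davenport: |A + B| ≥ min(p, |A| + |B| - 1) for A, B nonempty in Z/pZ.
|A| = 3, |B| = 3, p = 19.
CD lower bound = min(19, 3 + 3 - 1) = min(19, 5) = 5.
Compute A + B mod 19 directly:
a = 9: 9+5=14, 9+9=18, 9+13=3
a = 14: 14+5=0, 14+9=4, 14+13=8
a = 18: 18+5=4, 18+9=8, 18+13=12
A + B = {0, 3, 4, 8, 12, 14, 18}, so |A + B| = 7.
Verify: 7 ≥ 5? Yes ✓.

CD lower bound = 5, actual |A + B| = 7.


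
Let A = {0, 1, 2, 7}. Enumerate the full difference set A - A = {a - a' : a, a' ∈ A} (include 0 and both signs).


A - A = {a - a' : a, a' ∈ A}.
Compute a - a' for each ordered pair (a, a'):
a = 0: 0-0=0, 0-1=-1, 0-2=-2, 0-7=-7
a = 1: 1-0=1, 1-1=0, 1-2=-1, 1-7=-6
a = 2: 2-0=2, 2-1=1, 2-2=0, 2-7=-5
a = 7: 7-0=7, 7-1=6, 7-2=5, 7-7=0
Collecting distinct values (and noting 0 appears from a-a):
A - A = {-7, -6, -5, -2, -1, 0, 1, 2, 5, 6, 7}
|A - A| = 11

A - A = {-7, -6, -5, -2, -1, 0, 1, 2, 5, 6, 7}


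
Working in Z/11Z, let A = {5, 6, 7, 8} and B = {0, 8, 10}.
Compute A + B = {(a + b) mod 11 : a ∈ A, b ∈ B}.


Work in Z/11Z: reduce every sum a + b modulo 11.
Enumerate all 12 pairs:
a = 5: 5+0=5, 5+8=2, 5+10=4
a = 6: 6+0=6, 6+8=3, 6+10=5
a = 7: 7+0=7, 7+8=4, 7+10=6
a = 8: 8+0=8, 8+8=5, 8+10=7
Distinct residues collected: {2, 3, 4, 5, 6, 7, 8}
|A + B| = 7 (out of 11 total residues).

A + B = {2, 3, 4, 5, 6, 7, 8}


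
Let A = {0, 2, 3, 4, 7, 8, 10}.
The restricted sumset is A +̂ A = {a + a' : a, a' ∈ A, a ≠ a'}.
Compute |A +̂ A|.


Restricted sumset: A +̂ A = {a + a' : a ∈ A, a' ∈ A, a ≠ a'}.
Equivalently, take A + A and drop any sum 2a that is achievable ONLY as a + a for a ∈ A (i.e. sums representable only with equal summands).
Enumerate pairs (a, a') with a < a' (symmetric, so each unordered pair gives one sum; this covers all a ≠ a'):
  0 + 2 = 2
  0 + 3 = 3
  0 + 4 = 4
  0 + 7 = 7
  0 + 8 = 8
  0 + 10 = 10
  2 + 3 = 5
  2 + 4 = 6
  2 + 7 = 9
  2 + 8 = 10
  2 + 10 = 12
  3 + 4 = 7
  3 + 7 = 10
  3 + 8 = 11
  3 + 10 = 13
  4 + 7 = 11
  4 + 8 = 12
  4 + 10 = 14
  7 + 8 = 15
  7 + 10 = 17
  8 + 10 = 18
Collected distinct sums: {2, 3, 4, 5, 6, 7, 8, 9, 10, 11, 12, 13, 14, 15, 17, 18}
|A +̂ A| = 16
(Reference bound: |A +̂ A| ≥ 2|A| - 3 for |A| ≥ 2, with |A| = 7 giving ≥ 11.)

|A +̂ A| = 16


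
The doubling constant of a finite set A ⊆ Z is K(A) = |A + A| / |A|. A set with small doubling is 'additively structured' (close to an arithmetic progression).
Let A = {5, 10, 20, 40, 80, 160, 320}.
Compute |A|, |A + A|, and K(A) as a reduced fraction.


|A| = 7.
Compute A + A by enumerating all 49 pairs.
A + A = {10, 15, 20, 25, 30, 40, 45, 50, 60, 80, 85, 90, 100, 120, 160, 165, 170, 180, 200, 240, 320, 325, 330, 340, 360, 400, 480, 640}, so |A + A| = 28.
K = |A + A| / |A| = 28/7 = 4/1 ≈ 4.0000.
Reference: AP of size 7 gives K = 13/7 ≈ 1.8571; a fully generic set of size 7 gives K ≈ 4.0000.

|A| = 7, |A + A| = 28, K = 28/7 = 4/1.


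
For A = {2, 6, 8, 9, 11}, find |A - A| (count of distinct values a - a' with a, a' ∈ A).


A - A = {a - a' : a, a' ∈ A}; |A| = 5.
Bounds: 2|A|-1 ≤ |A - A| ≤ |A|² - |A| + 1, i.e. 9 ≤ |A - A| ≤ 21.
Note: 0 ∈ A - A always (from a - a). The set is symmetric: if d ∈ A - A then -d ∈ A - A.
Enumerate nonzero differences d = a - a' with a > a' (then include -d):
Positive differences: {1, 2, 3, 4, 5, 6, 7, 9}
Full difference set: {0} ∪ (positive diffs) ∪ (negative diffs).
|A - A| = 1 + 2·8 = 17 (matches direct enumeration: 17).

|A - A| = 17


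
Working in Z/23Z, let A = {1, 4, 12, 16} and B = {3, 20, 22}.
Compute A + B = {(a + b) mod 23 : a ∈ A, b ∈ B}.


Work in Z/23Z: reduce every sum a + b modulo 23.
Enumerate all 12 pairs:
a = 1: 1+3=4, 1+20=21, 1+22=0
a = 4: 4+3=7, 4+20=1, 4+22=3
a = 12: 12+3=15, 12+20=9, 12+22=11
a = 16: 16+3=19, 16+20=13, 16+22=15
Distinct residues collected: {0, 1, 3, 4, 7, 9, 11, 13, 15, 19, 21}
|A + B| = 11 (out of 23 total residues).

A + B = {0, 1, 3, 4, 7, 9, 11, 13, 15, 19, 21}


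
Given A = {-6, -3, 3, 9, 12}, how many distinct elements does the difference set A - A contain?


A - A = {a - a' : a, a' ∈ A}; |A| = 5.
Bounds: 2|A|-1 ≤ |A - A| ≤ |A|² - |A| + 1, i.e. 9 ≤ |A - A| ≤ 21.
Note: 0 ∈ A - A always (from a - a). The set is symmetric: if d ∈ A - A then -d ∈ A - A.
Enumerate nonzero differences d = a - a' with a > a' (then include -d):
Positive differences: {3, 6, 9, 12, 15, 18}
Full difference set: {0} ∪ (positive diffs) ∪ (negative diffs).
|A - A| = 1 + 2·6 = 13 (matches direct enumeration: 13).

|A - A| = 13


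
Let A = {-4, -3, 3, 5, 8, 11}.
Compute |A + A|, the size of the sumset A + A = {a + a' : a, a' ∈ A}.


A + A = {a + a' : a, a' ∈ A}; |A| = 6.
General bounds: 2|A| - 1 ≤ |A + A| ≤ |A|(|A|+1)/2, i.e. 11 ≤ |A + A| ≤ 21.
Lower bound 2|A|-1 is attained iff A is an arithmetic progression.
Enumerate sums a + a' for a ≤ a' (symmetric, so this suffices):
a = -4: -4+-4=-8, -4+-3=-7, -4+3=-1, -4+5=1, -4+8=4, -4+11=7
a = -3: -3+-3=-6, -3+3=0, -3+5=2, -3+8=5, -3+11=8
a = 3: 3+3=6, 3+5=8, 3+8=11, 3+11=14
a = 5: 5+5=10, 5+8=13, 5+11=16
a = 8: 8+8=16, 8+11=19
a = 11: 11+11=22
Distinct sums: {-8, -7, -6, -1, 0, 1, 2, 4, 5, 6, 7, 8, 10, 11, 13, 14, 16, 19, 22}
|A + A| = 19

|A + A| = 19


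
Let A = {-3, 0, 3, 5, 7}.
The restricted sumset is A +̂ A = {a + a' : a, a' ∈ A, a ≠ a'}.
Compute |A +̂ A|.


Restricted sumset: A +̂ A = {a + a' : a ∈ A, a' ∈ A, a ≠ a'}.
Equivalently, take A + A and drop any sum 2a that is achievable ONLY as a + a for a ∈ A (i.e. sums representable only with equal summands).
Enumerate pairs (a, a') with a < a' (symmetric, so each unordered pair gives one sum; this covers all a ≠ a'):
  -3 + 0 = -3
  -3 + 3 = 0
  -3 + 5 = 2
  -3 + 7 = 4
  0 + 3 = 3
  0 + 5 = 5
  0 + 7 = 7
  3 + 5 = 8
  3 + 7 = 10
  5 + 7 = 12
Collected distinct sums: {-3, 0, 2, 3, 4, 5, 7, 8, 10, 12}
|A +̂ A| = 10
(Reference bound: |A +̂ A| ≥ 2|A| - 3 for |A| ≥ 2, with |A| = 5 giving ≥ 7.)

|A +̂ A| = 10


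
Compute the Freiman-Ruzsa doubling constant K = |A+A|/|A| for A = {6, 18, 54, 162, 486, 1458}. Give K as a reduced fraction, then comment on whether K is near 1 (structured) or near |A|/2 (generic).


|A| = 6.
Compute A + A by enumerating all 36 pairs.
A + A = {12, 24, 36, 60, 72, 108, 168, 180, 216, 324, 492, 504, 540, 648, 972, 1464, 1476, 1512, 1620, 1944, 2916}, so |A + A| = 21.
K = |A + A| / |A| = 21/6 = 7/2 ≈ 3.5000.
Reference: AP of size 6 gives K = 11/6 ≈ 1.8333; a fully generic set of size 6 gives K ≈ 3.5000.

|A| = 6, |A + A| = 21, K = 21/6 = 7/2.


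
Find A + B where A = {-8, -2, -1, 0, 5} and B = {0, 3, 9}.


A + B = {a + b : a ∈ A, b ∈ B}.
Enumerate all |A|·|B| = 5·3 = 15 pairs (a, b) and collect distinct sums.
a = -8: -8+0=-8, -8+3=-5, -8+9=1
a = -2: -2+0=-2, -2+3=1, -2+9=7
a = -1: -1+0=-1, -1+3=2, -1+9=8
a = 0: 0+0=0, 0+3=3, 0+9=9
a = 5: 5+0=5, 5+3=8, 5+9=14
Collecting distinct sums: A + B = {-8, -5, -2, -1, 0, 1, 2, 3, 5, 7, 8, 9, 14}
|A + B| = 13

A + B = {-8, -5, -2, -1, 0, 1, 2, 3, 5, 7, 8, 9, 14}


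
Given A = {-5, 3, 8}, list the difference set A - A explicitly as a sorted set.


A - A = {a - a' : a, a' ∈ A}.
Compute a - a' for each ordered pair (a, a'):
a = -5: -5--5=0, -5-3=-8, -5-8=-13
a = 3: 3--5=8, 3-3=0, 3-8=-5
a = 8: 8--5=13, 8-3=5, 8-8=0
Collecting distinct values (and noting 0 appears from a-a):
A - A = {-13, -8, -5, 0, 5, 8, 13}
|A - A| = 7

A - A = {-13, -8, -5, 0, 5, 8, 13}


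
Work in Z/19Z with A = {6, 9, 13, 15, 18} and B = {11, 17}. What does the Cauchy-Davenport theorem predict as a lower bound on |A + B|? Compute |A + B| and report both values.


Cauchy-Davenport: |A + B| ≥ min(p, |A| + |B| - 1) for A, B nonempty in Z/pZ.
|A| = 5, |B| = 2, p = 19.
CD lower bound = min(19, 5 + 2 - 1) = min(19, 6) = 6.
Compute A + B mod 19 directly:
a = 6: 6+11=17, 6+17=4
a = 9: 9+11=1, 9+17=7
a = 13: 13+11=5, 13+17=11
a = 15: 15+11=7, 15+17=13
a = 18: 18+11=10, 18+17=16
A + B = {1, 4, 5, 7, 10, 11, 13, 16, 17}, so |A + B| = 9.
Verify: 9 ≥ 6? Yes ✓.

CD lower bound = 6, actual |A + B| = 9.


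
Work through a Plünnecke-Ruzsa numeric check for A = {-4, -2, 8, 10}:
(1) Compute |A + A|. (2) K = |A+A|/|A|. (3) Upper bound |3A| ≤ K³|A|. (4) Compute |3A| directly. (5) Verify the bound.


|A| = 4.
Step 1: Compute A + A by enumerating all 16 pairs.
A + A = {-8, -6, -4, 4, 6, 8, 16, 18, 20}, so |A + A| = 9.
Step 2: Doubling constant K = |A + A|/|A| = 9/4 = 9/4 ≈ 2.2500.
Step 3: Plünnecke-Ruzsa gives |3A| ≤ K³·|A| = (2.2500)³ · 4 ≈ 45.5625.
Step 4: Compute 3A = A + A + A directly by enumerating all triples (a,b,c) ∈ A³; |3A| = 16.
Step 5: Check 16 ≤ 45.5625? Yes ✓.

K = 9/4, Plünnecke-Ruzsa bound K³|A| ≈ 45.5625, |3A| = 16, inequality holds.
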